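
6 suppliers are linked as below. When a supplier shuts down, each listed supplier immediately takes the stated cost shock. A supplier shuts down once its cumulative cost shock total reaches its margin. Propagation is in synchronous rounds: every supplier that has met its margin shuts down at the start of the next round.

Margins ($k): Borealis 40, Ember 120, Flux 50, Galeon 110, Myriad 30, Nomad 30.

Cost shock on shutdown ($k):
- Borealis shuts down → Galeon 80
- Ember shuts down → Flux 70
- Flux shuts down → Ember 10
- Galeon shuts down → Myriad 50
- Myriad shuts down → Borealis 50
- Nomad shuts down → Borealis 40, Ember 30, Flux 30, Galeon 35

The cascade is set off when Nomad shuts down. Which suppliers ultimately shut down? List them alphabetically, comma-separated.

Borealis, Galeon, Myriad, Nomad

Round 1 — Nomad shuts down (initial).
  Borealis: +40 → 40 ≥ 40
  Ember: +30 → 30 < 120
  Flux: +30 → 30 < 50
  Galeon: +35 → 35 < 110
Round 2 — Borealis shuts down.
  Galeon: +80 → 115 ≥ 110
Round 3 — Galeon shuts down.
  Myriad: +50 → 50 ≥ 30
Round 4 — Myriad shuts down.
No further shutdowns.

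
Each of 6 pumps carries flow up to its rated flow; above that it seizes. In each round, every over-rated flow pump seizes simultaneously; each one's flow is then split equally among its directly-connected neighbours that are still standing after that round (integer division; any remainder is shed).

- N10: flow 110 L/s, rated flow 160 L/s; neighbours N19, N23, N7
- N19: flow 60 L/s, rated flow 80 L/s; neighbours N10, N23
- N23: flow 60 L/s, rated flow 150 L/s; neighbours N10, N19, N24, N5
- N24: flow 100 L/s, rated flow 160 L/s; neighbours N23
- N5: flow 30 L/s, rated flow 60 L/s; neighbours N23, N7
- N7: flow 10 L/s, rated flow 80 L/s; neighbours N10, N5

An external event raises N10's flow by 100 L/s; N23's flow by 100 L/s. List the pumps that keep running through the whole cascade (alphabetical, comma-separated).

N24

Round 1 — N10 at 210 > 160; N23 at 160 > 150. N10, N23 seize.
  N10 sheds 210 L/s to N19, N7: 105 each.
    N19: 60+105 = 165 > 80
    N7: 10+105 = 115 > 80
  N23 sheds 160 L/s to N19, N24, N5: 53 each (1 lost).
    N19: 165+53 = 218 > 80
    N24: 100+53 = 153 ≤ 160
    N5: 30+53 = 83 > 60
Round 2 — N19, N5, N7 seize.
  N19 sheds 218 L/s: no online neighbours, lost.
  N5 sheds 83 L/s: no online neighbours, lost.
  N7 sheds 115 L/s: no online neighbours, lost.
No further seizures.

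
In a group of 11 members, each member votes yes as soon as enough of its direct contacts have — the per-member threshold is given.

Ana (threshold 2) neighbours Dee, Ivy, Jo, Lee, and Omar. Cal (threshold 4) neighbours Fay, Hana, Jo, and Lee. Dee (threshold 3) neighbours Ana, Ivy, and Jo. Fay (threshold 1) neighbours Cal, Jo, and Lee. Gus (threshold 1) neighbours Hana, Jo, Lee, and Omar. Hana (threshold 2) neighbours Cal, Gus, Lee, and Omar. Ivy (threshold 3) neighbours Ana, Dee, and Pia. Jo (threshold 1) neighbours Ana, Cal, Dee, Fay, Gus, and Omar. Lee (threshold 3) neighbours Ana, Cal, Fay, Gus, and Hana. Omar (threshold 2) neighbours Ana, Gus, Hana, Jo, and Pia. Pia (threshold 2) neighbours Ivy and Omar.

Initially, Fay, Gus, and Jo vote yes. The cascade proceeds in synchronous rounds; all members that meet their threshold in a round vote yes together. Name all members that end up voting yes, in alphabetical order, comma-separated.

Ana, Cal, Fay, Gus, Hana, Jo, Lee, Omar

Round 1 — Fay, Gus, Jo vote yes (initial).
Round 2 — checking thresholds:
  Ana: 1 of 5 neighbours < 2, not yet.
  Cal: 2 of 4 neighbours < 4, not yet.
  Dee: 1 of 3 neighbours < 3, not yet.
  Hana: 1 of 4 neighbours < 2, not yet.
  Lee: 2 of 5 neighbours < 3, not yet.
  Omar: 2 of 5 neighbours ≥ 2, votes yes.
Round 3 — checking thresholds:
  Ana: 2 of 5 neighbours ≥ 2, votes yes.
  Cal: 2 of 4 neighbours < 4, not yet.
  Dee: 1 of 3 neighbours < 3, not yet.
  Hana: 2 of 4 neighbours ≥ 2, votes yes.
  Lee: 2 of 5 neighbours < 3, not yet.
  Pia: 1 of 2 neighbours < 2, not yet.
Round 4 — checking thresholds:
  Cal: 3 of 4 neighbours < 4, not yet.
  Dee: 2 of 3 neighbours < 3, not yet.
  Ivy: 1 of 3 neighbours < 3, not yet.
  Lee: 4 of 5 neighbours ≥ 3, votes yes.
  Pia: 1 of 2 neighbours < 2, not yet.
Round 5 — checking thresholds:
  Cal: 4 of 4 neighbours ≥ 4, votes yes.
  Dee: 2 of 3 neighbours < 3, not yet.
  Ivy: 1 of 3 neighbours < 3, not yet.
  Pia: 1 of 2 neighbours < 2, not yet.
Round 6 — no new yes votes; cascade stops.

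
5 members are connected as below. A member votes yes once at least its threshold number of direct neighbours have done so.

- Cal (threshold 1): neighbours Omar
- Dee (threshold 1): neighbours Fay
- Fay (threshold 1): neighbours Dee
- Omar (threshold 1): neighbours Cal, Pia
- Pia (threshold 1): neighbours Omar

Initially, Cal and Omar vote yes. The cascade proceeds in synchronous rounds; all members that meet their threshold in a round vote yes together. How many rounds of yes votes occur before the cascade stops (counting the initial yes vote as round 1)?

2

Round 1 — Cal, Omar vote yes (initial).
Round 2 — checking thresholds:
  Pia: 1 of 1 neighbours ≥ 1, votes yes.
Round 3 — no new yes votes; cascade stops.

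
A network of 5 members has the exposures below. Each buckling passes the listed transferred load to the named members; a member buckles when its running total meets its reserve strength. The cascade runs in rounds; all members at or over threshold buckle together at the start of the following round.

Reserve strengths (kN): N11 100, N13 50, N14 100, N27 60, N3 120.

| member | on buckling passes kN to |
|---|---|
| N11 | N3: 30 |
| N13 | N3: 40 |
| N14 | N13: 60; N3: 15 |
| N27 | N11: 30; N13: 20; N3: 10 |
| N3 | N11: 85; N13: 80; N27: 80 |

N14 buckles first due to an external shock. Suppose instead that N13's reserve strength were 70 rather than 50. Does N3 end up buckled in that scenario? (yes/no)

no

With N13's reserve strength at 70:
Round 1 — N14 buckles (initial).
  N13: +60 → 60 < 70
  N3: +15 → 15 < 120
No further bucklings.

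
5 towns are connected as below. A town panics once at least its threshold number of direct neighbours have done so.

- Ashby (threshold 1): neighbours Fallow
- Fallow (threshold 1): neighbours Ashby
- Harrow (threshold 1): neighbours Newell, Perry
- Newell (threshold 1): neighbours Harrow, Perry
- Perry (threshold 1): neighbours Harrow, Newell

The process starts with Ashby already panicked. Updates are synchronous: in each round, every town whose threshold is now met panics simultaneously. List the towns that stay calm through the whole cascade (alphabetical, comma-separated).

Harrow, Newell, Perry

Round 1 — Ashby panics (initial).
Round 2 — checking thresholds:
  Fallow: 1 of 1 neighbours ≥ 1, panics.
Round 3 — no new panics; cascade stops.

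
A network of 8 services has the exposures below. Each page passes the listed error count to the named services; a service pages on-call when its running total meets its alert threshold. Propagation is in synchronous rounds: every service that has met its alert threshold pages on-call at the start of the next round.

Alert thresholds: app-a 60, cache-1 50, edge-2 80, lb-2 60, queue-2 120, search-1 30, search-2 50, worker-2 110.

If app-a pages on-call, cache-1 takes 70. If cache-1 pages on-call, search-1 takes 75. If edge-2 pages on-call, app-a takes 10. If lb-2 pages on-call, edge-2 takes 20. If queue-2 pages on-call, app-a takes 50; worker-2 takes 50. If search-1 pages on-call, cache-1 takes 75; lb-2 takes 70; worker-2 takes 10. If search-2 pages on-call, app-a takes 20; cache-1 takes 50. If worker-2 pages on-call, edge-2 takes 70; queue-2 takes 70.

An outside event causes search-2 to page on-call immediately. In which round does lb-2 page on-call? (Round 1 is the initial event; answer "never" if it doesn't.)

4

Round 1 — search-2 pages on-call (initial).
  app-a: +20 → 20 < 60
  cache-1: +50 → 50 ≥ 50
Round 2 — cache-1 pages on-call.
  search-1: +75 → 75 ≥ 30
Round 3 — search-1 pages on-call.
  lb-2: +70 → 70 ≥ 60
  worker-2: +10 → 10 < 110
Round 4 — lb-2 pages on-call.
  edge-2: +20 → 20 < 80
No further pages.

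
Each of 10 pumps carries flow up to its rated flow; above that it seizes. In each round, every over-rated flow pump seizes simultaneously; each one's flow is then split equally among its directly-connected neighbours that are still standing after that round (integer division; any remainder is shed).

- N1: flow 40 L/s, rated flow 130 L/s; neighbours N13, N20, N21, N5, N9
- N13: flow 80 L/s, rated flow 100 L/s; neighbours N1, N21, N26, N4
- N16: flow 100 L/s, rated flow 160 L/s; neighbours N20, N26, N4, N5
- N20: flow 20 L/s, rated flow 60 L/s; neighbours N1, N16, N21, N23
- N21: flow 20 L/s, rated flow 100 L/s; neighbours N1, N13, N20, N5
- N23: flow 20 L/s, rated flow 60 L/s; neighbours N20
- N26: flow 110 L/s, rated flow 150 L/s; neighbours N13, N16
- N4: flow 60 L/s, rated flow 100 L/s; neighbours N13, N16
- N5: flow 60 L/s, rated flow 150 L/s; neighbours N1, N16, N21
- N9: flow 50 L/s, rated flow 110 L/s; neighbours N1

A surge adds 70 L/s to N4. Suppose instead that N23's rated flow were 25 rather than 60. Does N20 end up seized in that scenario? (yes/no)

With N23's rated flow at 25:
Round 1 — N4 at 130 > 100. N4 seizes.
  N4 sheds 130 L/s to N13, N16: 65 each.
    N13: 80+65 = 145 > 100
    N16: 100+65 = 165 > 160
Round 2 — N13, N16 seize.
  N13 sheds 145 L/s to N1, N21, N26: 48 each (1 lost).
    N1: 40+48 = 88 ≤ 130
    N21: 20+48 = 68 ≤ 100
    N26: 110+48 = 158 > 150
  N16 sheds 165 L/s to N20, N26, N5: 55 each.
    N20: 20+55 = 75 > 60
    N26: 158+55 = 213 > 150
    N5: 60+55 = 115 ≤ 150
Round 3 — N20, N26 seize.
  N20 sheds 75 L/s to N1, N21, N23: 25 each.
    N1: 88+25 = 113 ≤ 130
    N21: 68+25 = 93 ≤ 100
    N23: 20+25 = 45 > 25
  N26 sheds 213 L/s: no online neighbours, lost.
Round 4 — N23 seizes.
  N23 sheds 45 L/s: no online neighbours, lost.
No further seizures.

yes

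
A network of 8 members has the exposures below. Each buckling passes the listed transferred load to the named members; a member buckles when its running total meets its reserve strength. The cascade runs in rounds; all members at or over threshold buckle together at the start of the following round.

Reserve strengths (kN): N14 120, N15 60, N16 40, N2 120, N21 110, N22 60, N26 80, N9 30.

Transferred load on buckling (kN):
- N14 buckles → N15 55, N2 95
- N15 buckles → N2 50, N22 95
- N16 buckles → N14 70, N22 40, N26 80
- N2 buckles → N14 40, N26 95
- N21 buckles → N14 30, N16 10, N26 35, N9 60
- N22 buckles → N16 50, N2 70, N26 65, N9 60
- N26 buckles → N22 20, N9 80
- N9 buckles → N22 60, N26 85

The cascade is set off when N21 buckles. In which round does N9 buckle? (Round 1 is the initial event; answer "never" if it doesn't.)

2

Round 1 — N21 buckles (initial).
  N14: +30 → 30 < 120
  N16: +10 → 10 < 40
  N26: +35 → 35 < 80
  N9: +60 → 60 ≥ 30
Round 2 — N9 buckles.
  N22: +60 → 60 ≥ 60
  N26: +85 → 120 ≥ 80
Round 3 — N22, N26 buckle.
  N16: +50 → 60 ≥ 40
  N2: +70 → 70 < 120
Round 4 — N16 buckles.
  N14: +70 → 100 < 120
No further bucklings.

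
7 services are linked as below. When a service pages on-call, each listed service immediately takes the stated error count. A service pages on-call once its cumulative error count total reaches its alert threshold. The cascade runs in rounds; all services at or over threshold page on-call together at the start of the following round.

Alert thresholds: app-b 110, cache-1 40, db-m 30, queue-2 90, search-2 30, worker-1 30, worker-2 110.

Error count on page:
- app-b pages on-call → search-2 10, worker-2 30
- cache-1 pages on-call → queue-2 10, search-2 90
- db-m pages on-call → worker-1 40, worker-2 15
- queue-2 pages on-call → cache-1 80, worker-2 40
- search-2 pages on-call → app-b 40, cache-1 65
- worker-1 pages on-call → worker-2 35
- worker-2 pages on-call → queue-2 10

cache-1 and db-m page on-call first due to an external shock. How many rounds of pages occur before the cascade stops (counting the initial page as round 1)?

Round 1 — cache-1, db-m page on-call (initial).
  queue-2: +10 → 10 < 90
  search-2: +90 → 90 ≥ 30
  worker-1: +40 → 40 ≥ 30
  worker-2: +15 → 15 < 110
Round 2 — search-2, worker-1 page on-call.
  app-b: +40 → 40 < 110
  worker-2: +35 → 50 < 110
No further pages.

2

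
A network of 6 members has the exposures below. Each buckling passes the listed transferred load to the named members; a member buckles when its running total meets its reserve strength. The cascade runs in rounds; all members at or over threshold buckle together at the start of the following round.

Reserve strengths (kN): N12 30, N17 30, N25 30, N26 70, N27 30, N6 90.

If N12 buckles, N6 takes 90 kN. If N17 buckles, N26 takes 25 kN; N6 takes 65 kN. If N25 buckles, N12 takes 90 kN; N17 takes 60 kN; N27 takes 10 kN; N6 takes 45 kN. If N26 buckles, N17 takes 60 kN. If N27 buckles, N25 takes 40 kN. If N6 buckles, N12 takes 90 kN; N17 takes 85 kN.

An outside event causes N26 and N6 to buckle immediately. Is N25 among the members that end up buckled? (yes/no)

no

Round 1 — N26, N6 buckle (initial).
  N12: +90 → 90 ≥ 30
  N17: +60+85 → 145 ≥ 30
Round 2 — N12, N17 buckle.
No further bucklings.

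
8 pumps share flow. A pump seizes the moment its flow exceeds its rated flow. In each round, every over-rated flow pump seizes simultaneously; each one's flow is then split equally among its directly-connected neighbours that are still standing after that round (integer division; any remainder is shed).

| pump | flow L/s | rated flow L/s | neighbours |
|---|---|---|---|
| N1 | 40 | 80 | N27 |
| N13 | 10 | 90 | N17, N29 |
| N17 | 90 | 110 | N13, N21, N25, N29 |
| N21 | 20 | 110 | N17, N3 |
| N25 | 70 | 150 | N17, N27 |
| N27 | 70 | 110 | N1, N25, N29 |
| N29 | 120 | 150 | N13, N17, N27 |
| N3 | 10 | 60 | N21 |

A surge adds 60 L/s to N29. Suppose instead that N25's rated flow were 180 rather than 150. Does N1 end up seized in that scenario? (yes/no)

With N25's rated flow at 180:
Round 1 — N29 at 180 > 150. N29 seizes.
  N29 sheds 180 L/s to N13, N17, N27: 60 each.
    N13: 10+60 = 70 ≤ 90
    N17: 90+60 = 150 > 110
    N27: 70+60 = 130 > 110
Round 2 — N17, N27 seize.
  N17 sheds 150 L/s to N13, N21, N25: 50 each.
    N13: 70+50 = 120 > 90
    N21: 20+50 = 70 ≤ 110
    N25: 70+50 = 120 ≤ 180
  N27 sheds 130 L/s to N1, N25: 65 each.
    N1: 40+65 = 105 > 80
    N25: 120+65 = 185 > 180
Round 3 — N1, N13, N25 seize.
  N1 sheds 105 L/s: no online neighbours, lost.
  N13 sheds 120 L/s: no online neighbours, lost.
  N25 sheds 185 L/s: no online neighbours, lost.
No further seizures.

yes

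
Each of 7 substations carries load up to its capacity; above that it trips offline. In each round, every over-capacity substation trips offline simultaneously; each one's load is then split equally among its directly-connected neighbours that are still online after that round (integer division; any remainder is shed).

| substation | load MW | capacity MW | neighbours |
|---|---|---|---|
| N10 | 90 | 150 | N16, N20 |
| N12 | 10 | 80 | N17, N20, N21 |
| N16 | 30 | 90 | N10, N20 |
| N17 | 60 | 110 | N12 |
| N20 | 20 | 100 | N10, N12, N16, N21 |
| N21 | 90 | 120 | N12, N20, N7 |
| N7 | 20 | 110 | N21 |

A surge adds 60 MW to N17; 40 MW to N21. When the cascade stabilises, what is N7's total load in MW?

63

Round 1 — N17 at 120 > 110; N21 at 130 > 120. N17, N21 trip offline.
  N17 sheds 120 MW to N12: 120 each.
    N12: 10+120 = 130 > 80
  N21 sheds 130 MW to N12, N20, N7: 43 each (1 lost).
    N12: 130+43 = 173 > 80
    N20: 20+43 = 63 ≤ 100
    N7: 20+43 = 63 ≤ 110
Round 2 — N12 trips offline.
  N12 sheds 173 MW to N20: 173 each.
    N20: 63+173 = 236 > 100
Round 3 — N20 trips offline.
  N20 sheds 236 MW to N10, N16: 118 each.
    N10: 90+118 = 208 > 150
    N16: 30+118 = 148 > 90
Round 4 — N10, N16 trip offline.
  N10 sheds 208 MW: no online neighbours, lost.
  N16 sheds 148 MW: no online neighbours, lost.
No further trips.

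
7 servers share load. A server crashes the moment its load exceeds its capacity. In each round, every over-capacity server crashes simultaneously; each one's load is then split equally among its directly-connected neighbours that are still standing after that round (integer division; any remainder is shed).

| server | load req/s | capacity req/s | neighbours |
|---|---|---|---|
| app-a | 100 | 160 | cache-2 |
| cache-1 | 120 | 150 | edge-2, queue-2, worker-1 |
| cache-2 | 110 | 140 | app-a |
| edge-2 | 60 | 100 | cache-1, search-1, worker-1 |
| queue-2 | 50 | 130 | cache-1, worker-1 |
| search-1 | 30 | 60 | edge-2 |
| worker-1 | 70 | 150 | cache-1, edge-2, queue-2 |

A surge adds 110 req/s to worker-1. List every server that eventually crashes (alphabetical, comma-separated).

Round 1 — worker-1 at 180 > 150. worker-1 crashes.
  worker-1 sheds 180 req/s to cache-1, edge-2, queue-2: 60 each.
    cache-1: 120+60 = 180 > 150
    edge-2: 60+60 = 120 > 100
    queue-2: 50+60 = 110 ≤ 130
Round 2 — cache-1, edge-2 crash.
  cache-1 sheds 180 req/s to queue-2: 180 each.
    queue-2: 110+180 = 290 > 130
  edge-2 sheds 120 req/s to search-1: 120 each.
    search-1: 30+120 = 150 > 60
Round 3 — queue-2, search-1 crash.
  queue-2 sheds 290 req/s: no online neighbours, lost.
  search-1 sheds 150 req/s: no online neighbours, lost.
No further crashes.

cache-1, edge-2, queue-2, search-1, worker-1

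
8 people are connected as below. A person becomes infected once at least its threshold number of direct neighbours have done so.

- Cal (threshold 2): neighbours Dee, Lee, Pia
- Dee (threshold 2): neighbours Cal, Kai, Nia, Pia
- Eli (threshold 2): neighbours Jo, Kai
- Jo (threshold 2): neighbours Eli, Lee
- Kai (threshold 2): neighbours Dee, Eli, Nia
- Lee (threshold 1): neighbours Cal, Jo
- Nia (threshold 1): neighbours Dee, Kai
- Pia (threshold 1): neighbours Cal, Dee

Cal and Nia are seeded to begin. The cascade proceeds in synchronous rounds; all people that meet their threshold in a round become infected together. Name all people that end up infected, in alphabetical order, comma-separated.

Cal, Dee, Kai, Lee, Nia, Pia

Round 1 — Cal, Nia become infected (initial).
Round 2 — checking thresholds:
  Dee: 2 of 4 neighbours ≥ 2, becomes infected.
  Kai: 1 of 3 neighbours < 2, below threshold.
  Lee: 1 of 2 neighbours ≥ 1, becomes infected.
  Pia: 1 of 2 neighbours ≥ 1, becomes infected.
Round 3 — checking thresholds:
  Jo: 1 of 2 neighbours < 2, below threshold.
  Kai: 2 of 3 neighbours ≥ 2, becomes infected.
Round 4 — no new infections; cascade stops.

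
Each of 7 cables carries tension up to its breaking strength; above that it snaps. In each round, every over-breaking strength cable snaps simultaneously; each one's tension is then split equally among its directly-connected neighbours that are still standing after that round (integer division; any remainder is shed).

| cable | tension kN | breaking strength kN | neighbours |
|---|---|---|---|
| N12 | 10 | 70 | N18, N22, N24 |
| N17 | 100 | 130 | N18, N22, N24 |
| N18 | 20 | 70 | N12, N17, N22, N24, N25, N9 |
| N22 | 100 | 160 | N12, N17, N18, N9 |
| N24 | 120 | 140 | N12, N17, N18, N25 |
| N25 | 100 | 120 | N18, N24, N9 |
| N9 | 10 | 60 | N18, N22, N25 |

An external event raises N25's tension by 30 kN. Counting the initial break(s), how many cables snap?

7

Round 1 — N25 at 130 > 120. N25 snaps.
  N25 sheds 130 kN to N18, N24, N9: 43 each (1 lost).
    N18: 20+43 = 63 ≤ 70
    N24: 120+43 = 163 > 140
    N9: 10+43 = 53 ≤ 60
Round 2 — N24 snaps.
  N24 sheds 163 kN to N12, N17, N18: 54 each (1 lost).
    N12: 10+54 = 64 ≤ 70
    N17: 100+54 = 154 > 130
    N18: 63+54 = 117 > 70
Round 3 — N17, N18 snap.
  N17 sheds 154 kN to N22: 154 each.
    N22: 100+154 = 254 > 160
  N18 sheds 117 kN to N12, N22, N9: 39 each.
    N12: 64+39 = 103 > 70
    N22: 254+39 = 293 > 160
    N9: 53+39 = 92 > 60
Round 4 — N12, N22, N9 snap.
  N12 sheds 103 kN: no online neighbours, lost.
  N22 sheds 293 kN: no online neighbours, lost.
  N9 sheds 92 kN: no online neighbours, lost.
No further breaks.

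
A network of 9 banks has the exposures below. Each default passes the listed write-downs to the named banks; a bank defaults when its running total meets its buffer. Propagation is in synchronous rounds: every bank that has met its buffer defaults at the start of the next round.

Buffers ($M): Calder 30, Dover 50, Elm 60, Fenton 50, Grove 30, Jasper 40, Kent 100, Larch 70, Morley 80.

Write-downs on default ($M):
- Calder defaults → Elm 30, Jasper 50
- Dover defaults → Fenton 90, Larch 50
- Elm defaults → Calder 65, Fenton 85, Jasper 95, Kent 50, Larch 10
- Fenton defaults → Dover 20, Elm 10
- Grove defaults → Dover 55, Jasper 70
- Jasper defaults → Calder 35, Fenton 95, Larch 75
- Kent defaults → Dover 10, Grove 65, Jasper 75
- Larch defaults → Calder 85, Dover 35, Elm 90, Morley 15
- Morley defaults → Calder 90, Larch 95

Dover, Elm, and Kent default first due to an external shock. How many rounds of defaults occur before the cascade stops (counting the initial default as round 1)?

3

Round 1 — Dover, Elm, Kent default (initial).
  Calder: +65 → 65 ≥ 30
  Fenton: +90+85 → 175 ≥ 50
  Grove: +65 → 65 ≥ 30
  Jasper: +95+75 → 170 ≥ 40
  Larch: +50+10 → 60 < 70
Round 2 — Calder, Fenton, Grove, Jasper default.
  Larch: +75 → 135 ≥ 70
Round 3 — Larch defaults.
  Morley: +15 → 15 < 80
No further defaults.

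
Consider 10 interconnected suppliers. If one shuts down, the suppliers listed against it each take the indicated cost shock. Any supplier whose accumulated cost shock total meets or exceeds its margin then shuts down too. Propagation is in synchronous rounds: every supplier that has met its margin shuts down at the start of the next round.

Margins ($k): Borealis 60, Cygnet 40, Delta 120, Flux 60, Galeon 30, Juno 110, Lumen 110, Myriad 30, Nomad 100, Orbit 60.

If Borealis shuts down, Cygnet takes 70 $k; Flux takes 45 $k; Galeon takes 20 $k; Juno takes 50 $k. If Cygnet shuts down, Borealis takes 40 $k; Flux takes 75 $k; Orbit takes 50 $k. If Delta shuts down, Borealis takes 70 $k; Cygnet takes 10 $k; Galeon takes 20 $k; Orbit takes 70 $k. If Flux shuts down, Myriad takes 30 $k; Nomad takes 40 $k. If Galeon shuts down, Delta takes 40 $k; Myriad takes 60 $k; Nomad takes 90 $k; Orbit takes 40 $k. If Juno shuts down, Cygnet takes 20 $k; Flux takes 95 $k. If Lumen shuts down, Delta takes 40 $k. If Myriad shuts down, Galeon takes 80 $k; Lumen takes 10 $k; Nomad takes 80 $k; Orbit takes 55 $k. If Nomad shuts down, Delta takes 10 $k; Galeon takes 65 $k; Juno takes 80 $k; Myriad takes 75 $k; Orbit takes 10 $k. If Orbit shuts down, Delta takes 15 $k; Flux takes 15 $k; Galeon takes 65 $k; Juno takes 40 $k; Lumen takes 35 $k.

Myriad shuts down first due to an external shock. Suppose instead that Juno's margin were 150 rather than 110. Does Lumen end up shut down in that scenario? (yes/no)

no

With Juno's margin at 150:
Round 1 — Myriad shuts down (initial).
  Galeon: +80 → 80 ≥ 30
  Lumen: +10 → 10 < 110
  Nomad: +80 → 80 < 100
  Orbit: +55 → 55 < 60
Round 2 — Galeon shuts down.
  Delta: +40 → 40 < 120
  Nomad: +90 → 170 ≥ 100
  Orbit: +40 → 95 ≥ 60
Round 3 — Nomad, Orbit shut down.
  Delta: +10+15 → 65 < 120
  Flux: +15 → 15 < 60
  Juno: +80+40 → 120 < 150
  Lumen: +35 → 45 < 110
No further shutdowns.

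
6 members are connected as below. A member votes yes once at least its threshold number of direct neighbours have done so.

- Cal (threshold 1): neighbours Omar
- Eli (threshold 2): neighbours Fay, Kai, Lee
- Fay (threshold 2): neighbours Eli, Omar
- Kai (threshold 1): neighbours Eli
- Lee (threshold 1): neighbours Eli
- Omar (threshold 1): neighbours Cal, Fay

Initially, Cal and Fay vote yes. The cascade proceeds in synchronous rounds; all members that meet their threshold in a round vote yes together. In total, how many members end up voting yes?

Round 1 — Cal, Fay vote yes (initial).
Round 2 — checking thresholds:
  Eli: 1 of 3 neighbours < 2, not yet.
  Omar: 2 of 2 neighbours ≥ 1, votes yes.
Round 3 — no new yes votes; cascade stops.

3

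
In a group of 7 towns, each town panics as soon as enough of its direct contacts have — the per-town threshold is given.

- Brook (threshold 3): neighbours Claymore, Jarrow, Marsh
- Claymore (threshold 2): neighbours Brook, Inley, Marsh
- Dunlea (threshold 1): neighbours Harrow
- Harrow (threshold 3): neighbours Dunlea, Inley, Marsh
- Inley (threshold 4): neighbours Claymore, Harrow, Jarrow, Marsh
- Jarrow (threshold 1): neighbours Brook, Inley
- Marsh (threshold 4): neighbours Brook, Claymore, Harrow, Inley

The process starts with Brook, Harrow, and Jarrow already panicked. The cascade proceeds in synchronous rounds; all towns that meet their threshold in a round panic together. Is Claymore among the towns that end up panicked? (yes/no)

Round 1 — Brook, Harrow, Jarrow panic (initial).
Round 2 — checking thresholds:
  Claymore: 1 of 3 neighbours < 2, below threshold.
  Dunlea: 1 of 1 neighbours ≥ 1, panics.
  Inley: 2 of 4 neighbours < 4, below threshold.
  Marsh: 2 of 4 neighbours < 4, below threshold.
Round 3 — no new panics; cascade stops.

no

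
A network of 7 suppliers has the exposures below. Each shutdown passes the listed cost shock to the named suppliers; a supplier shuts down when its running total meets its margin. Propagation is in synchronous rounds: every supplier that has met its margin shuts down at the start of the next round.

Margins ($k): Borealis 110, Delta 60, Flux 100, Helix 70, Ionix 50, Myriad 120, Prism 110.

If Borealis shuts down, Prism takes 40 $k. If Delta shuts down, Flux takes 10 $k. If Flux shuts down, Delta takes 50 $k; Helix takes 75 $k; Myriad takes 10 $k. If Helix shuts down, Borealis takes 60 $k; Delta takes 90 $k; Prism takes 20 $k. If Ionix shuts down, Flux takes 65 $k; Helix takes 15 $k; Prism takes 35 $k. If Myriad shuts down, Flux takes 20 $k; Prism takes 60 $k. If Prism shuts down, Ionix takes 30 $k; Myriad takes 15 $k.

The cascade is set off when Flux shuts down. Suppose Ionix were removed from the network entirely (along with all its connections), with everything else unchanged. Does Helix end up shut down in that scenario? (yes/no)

yes

With Ionix removed:
Round 1 — Flux shuts down (initial).
  Delta: +50 → 50 < 60
  Helix: +75 → 75 ≥ 70
  Myriad: +10 → 10 < 120
Round 2 — Helix shuts down.
  Borealis: +60 → 60 < 110
  Delta: +90 → 140 ≥ 60
  Prism: +20 → 20 < 110
Round 3 — Delta shuts down.
No further shutdowns.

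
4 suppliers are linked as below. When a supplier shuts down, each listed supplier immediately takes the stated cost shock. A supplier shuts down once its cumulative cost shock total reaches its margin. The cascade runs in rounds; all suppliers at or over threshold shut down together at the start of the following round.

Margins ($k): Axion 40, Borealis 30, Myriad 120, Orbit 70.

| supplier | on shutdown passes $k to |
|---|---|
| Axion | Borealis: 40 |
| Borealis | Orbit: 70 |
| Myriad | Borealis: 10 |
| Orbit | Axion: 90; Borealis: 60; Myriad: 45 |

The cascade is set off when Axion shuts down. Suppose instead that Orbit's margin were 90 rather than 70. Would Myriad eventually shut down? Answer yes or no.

no

With Orbit's margin at 90:
Round 1 — Axion shuts down (initial).
  Borealis: +40 → 40 ≥ 30
Round 2 — Borealis shuts down.
  Orbit: +70 → 70 < 90
No further shutdowns.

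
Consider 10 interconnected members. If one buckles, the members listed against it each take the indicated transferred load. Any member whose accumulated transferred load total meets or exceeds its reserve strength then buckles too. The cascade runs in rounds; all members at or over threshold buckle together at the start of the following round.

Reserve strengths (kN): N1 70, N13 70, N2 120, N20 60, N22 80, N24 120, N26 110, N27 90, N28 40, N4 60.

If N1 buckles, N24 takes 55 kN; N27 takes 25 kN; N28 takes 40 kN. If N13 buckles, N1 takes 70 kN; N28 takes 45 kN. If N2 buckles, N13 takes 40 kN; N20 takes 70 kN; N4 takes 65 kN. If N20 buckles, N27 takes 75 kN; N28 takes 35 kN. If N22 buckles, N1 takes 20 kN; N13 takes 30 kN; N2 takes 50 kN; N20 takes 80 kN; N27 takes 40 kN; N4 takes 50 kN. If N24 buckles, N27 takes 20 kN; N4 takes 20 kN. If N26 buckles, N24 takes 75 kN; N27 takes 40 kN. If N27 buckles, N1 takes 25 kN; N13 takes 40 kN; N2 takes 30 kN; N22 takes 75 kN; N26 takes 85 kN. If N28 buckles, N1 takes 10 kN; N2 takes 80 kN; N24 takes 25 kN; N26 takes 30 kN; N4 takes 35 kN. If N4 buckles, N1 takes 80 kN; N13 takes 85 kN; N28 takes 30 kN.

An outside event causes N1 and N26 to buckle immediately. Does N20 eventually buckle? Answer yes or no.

Round 1 — N1, N26 buckle (initial).
  N24: +55+75 → 130 ≥ 120
  N27: +25+40 → 65 < 90
  N28: +40 → 40 ≥ 40
Round 2 — N24, N28 buckle.
  N2: +80 → 80 < 120
  N27: +20 → 85 < 90
  N4: +20+35 → 55 < 60
No further bucklings.

no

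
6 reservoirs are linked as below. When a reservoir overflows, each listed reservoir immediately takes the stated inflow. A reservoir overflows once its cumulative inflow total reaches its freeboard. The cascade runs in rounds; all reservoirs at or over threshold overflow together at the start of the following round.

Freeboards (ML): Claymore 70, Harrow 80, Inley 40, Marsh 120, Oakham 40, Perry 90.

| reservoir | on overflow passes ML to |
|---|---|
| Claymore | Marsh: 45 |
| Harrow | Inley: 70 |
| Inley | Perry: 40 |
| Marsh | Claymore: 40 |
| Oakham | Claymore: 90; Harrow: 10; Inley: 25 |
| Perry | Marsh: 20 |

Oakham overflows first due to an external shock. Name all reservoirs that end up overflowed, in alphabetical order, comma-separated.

Claymore, Oakham

Round 1 — Oakham overflows (initial).
  Claymore: +90 → 90 ≥ 70
  Harrow: +10 → 10 < 80
  Inley: +25 → 25 < 40
Round 2 — Claymore overflows.
  Marsh: +45 → 45 < 120
No further overflows.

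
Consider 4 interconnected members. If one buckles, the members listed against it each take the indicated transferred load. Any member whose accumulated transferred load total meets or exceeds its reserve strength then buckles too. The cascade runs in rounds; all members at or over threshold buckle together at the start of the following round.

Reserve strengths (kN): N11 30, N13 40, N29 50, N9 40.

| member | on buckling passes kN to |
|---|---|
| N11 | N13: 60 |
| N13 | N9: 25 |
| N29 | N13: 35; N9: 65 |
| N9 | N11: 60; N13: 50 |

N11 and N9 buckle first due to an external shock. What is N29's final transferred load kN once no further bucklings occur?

Round 1 — N11, N9 buckle (initial).
  N13: +60+50 → 110 ≥ 40
Round 2 — N13 buckles.
No further bucklings.

0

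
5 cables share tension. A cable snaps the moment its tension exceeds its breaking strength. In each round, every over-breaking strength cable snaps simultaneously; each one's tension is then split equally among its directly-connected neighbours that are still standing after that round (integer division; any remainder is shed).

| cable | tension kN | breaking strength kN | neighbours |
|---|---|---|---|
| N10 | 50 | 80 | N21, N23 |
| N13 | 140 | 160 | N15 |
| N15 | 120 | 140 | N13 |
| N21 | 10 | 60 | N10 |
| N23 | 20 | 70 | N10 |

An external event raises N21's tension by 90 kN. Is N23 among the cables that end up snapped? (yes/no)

Round 1 — N21 at 100 > 60. N21 snaps.
  N21 sheds 100 kN to N10: 100 each.
    N10: 50+100 = 150 > 80
Round 2 — N10 snaps.
  N10 sheds 150 kN to N23: 150 each.
    N23: 20+150 = 170 > 70
Round 3 — N23 snaps.
  N23 sheds 170 kN: no online neighbours, lost.
No further breaks.

yes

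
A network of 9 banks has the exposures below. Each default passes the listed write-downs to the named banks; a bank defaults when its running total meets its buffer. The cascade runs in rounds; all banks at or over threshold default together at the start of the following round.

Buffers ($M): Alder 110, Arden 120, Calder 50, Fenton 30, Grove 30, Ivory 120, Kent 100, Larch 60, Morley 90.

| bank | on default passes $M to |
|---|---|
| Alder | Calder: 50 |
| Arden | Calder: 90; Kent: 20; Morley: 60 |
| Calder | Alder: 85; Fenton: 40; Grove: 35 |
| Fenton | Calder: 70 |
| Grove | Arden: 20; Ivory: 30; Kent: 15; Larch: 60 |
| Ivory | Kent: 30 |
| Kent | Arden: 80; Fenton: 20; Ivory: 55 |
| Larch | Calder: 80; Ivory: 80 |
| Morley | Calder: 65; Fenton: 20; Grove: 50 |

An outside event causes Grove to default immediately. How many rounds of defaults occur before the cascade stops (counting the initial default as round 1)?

4

Round 1 — Grove defaults (initial).
  Arden: +20 → 20 < 120
  Ivory: +30 → 30 < 120
  Kent: +15 → 15 < 100
  Larch: +60 → 60 ≥ 60
Round 2 — Larch defaults.
  Calder: +80 → 80 ≥ 50
  Ivory: +80 → 110 < 120
Round 3 — Calder defaults.
  Alder: +85 → 85 < 110
  Fenton: +40 → 40 ≥ 30
Round 4 — Fenton defaults.
No further defaults.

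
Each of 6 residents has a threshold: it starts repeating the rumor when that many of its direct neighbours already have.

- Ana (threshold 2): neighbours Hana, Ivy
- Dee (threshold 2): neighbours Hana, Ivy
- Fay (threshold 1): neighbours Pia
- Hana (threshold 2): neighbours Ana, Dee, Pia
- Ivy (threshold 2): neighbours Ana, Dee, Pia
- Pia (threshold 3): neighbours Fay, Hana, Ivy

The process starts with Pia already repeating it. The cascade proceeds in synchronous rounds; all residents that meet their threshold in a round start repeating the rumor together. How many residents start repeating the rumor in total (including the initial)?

Round 1 — Pia starts repeating the rumor (initial).
Round 2 — checking thresholds:
  Fay: 1 of 1 neighbours ≥ 1, starts repeating the rumor.
  Hana: 1 of 3 neighbours < 2, holds.
  Ivy: 1 of 3 neighbours < 2, holds.
Round 3 — no new spreads; cascade stops.

2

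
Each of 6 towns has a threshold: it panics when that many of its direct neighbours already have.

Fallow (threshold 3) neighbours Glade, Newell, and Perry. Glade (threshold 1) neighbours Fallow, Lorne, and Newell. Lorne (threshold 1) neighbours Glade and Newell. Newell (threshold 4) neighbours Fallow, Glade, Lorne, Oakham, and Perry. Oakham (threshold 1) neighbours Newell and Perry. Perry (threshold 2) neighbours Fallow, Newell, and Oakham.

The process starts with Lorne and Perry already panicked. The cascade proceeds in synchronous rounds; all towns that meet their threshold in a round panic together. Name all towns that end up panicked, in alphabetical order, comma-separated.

Round 1 — Lorne, Perry panic (initial).
Round 2 — checking thresholds:
  Fallow: 1 of 3 neighbours < 3, below threshold.
  Glade: 1 of 3 neighbours ≥ 1, panics.
  Newell: 2 of 5 neighbours < 4, below threshold.
  Oakham: 1 of 2 neighbours ≥ 1, panics.
Round 3 — checking thresholds:
  Fallow: 2 of 3 neighbours < 3, below threshold.
  Newell: 4 of 5 neighbours ≥ 4, panics.
Round 4 — checking thresholds:
  Fallow: 3 of 3 neighbours ≥ 3, panics.
Round 5 — no new panics; cascade stops.

Fallow, Glade, Lorne, Newell, Oakham, Perry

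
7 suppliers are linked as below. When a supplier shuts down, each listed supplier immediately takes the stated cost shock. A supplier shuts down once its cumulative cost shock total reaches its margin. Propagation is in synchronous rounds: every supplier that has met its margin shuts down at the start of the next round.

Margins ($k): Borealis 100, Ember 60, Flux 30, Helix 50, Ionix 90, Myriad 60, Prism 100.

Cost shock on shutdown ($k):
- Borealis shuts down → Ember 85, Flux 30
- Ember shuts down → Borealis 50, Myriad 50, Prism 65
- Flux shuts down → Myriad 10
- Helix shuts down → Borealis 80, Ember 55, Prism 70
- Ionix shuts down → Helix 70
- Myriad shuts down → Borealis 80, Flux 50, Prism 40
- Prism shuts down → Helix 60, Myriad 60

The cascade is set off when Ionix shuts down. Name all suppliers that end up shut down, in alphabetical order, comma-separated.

Round 1 — Ionix shuts down (initial).
  Helix: +70 → 70 ≥ 50
Round 2 — Helix shuts down.
  Borealis: +80 → 80 < 100
  Ember: +55 → 55 < 60
  Prism: +70 → 70 < 100
No further shutdowns.

Helix, Ionix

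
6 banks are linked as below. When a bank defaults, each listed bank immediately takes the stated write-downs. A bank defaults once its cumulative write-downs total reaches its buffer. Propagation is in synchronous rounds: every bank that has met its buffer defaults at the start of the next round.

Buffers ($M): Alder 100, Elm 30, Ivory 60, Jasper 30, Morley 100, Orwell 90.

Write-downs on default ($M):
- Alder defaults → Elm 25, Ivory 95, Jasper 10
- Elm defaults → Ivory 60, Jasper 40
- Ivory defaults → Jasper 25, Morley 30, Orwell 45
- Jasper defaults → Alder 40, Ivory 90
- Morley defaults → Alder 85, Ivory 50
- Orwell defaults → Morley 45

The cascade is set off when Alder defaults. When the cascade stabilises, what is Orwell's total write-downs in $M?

Round 1 — Alder defaults (initial).
  Elm: +25 → 25 < 30
  Ivory: +95 → 95 ≥ 60
  Jasper: +10 → 10 < 30
Round 2 — Ivory defaults.
  Jasper: +25 → 35 ≥ 30
  Morley: +30 → 30 < 100
  Orwell: +45 → 45 < 90
Round 3 — Jasper defaults.
No further defaults.

45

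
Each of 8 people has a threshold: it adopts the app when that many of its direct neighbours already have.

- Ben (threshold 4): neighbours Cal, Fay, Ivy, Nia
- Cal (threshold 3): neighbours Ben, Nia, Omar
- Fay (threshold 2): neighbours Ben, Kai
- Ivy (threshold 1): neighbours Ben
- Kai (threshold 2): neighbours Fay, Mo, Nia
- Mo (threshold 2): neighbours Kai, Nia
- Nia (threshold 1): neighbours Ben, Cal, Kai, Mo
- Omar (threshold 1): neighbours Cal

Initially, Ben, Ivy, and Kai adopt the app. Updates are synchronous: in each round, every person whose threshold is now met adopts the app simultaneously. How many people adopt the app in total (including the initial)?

Round 1 — Ben, Ivy, Kai adopt the app (initial).
Round 2 — checking thresholds:
  Cal: 1 of 3 neighbours < 3, holds.
  Fay: 2 of 2 neighbours ≥ 2, adopts the app.
  Mo: 1 of 2 neighbours < 2, holds.
  Nia: 2 of 4 neighbours ≥ 1, adopts the app.
Round 3 — checking thresholds:
  Cal: 2 of 3 neighbours < 3, holds.
  Mo: 2 of 2 neighbours ≥ 2, adopts the app.
Round 4 — no new adoptions; cascade stops.

6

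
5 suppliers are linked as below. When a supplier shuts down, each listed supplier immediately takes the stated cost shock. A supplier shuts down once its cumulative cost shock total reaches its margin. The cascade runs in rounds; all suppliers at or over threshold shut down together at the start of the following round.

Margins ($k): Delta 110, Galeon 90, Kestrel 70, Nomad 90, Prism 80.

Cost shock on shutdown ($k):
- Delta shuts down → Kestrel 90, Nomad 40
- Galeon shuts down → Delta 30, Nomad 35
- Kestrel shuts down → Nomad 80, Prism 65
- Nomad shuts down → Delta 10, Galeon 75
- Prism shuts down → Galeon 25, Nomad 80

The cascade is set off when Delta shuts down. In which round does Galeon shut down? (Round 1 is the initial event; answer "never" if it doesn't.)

never

Round 1 — Delta shuts down (initial).
  Kestrel: +90 → 90 ≥ 70
  Nomad: +40 → 40 < 90
Round 2 — Kestrel shuts down.
  Nomad: +80 → 120 ≥ 90
  Prism: +65 → 65 < 80
Round 3 — Nomad shuts down.
  Galeon: +75 → 75 < 90
No further shutdowns.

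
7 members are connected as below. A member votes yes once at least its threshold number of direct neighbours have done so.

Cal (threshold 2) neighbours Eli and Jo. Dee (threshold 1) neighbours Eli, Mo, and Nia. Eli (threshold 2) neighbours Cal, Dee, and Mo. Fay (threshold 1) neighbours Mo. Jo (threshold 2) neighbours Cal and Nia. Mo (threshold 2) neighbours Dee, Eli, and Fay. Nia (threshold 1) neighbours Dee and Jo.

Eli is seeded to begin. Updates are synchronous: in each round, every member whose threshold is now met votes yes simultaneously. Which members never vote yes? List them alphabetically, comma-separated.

Round 1 — Eli votes yes (initial).
Round 2 — checking thresholds:
  Cal: 1 of 2 neighbours < 2, below threshold.
  Dee: 1 of 3 neighbours ≥ 1, votes yes.
  Mo: 1 of 3 neighbours < 2, below threshold.
Round 3 — checking thresholds:
  Cal: 1 of 2 neighbours < 2, below threshold.
  Mo: 2 of 3 neighbours ≥ 2, votes yes.
  Nia: 1 of 2 neighbours ≥ 1, votes yes.
Round 4 — checking thresholds:
  Cal: 1 of 2 neighbours < 2, below threshold.
  Fay: 1 of 1 neighbours ≥ 1, votes yes.
  Jo: 1 of 2 neighbours < 2, below threshold.
Round 5 — no new yes votes; cascade stops.

Cal, Jo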